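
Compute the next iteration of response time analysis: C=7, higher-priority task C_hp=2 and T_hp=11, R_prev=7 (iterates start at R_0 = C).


R_next = C + ceil(R_prev / T_hp) * C_hp
ceil(7 / 11) = ceil(0.6364) = 1
Interference = 1 * 2 = 2
R_next = 7 + 2 = 9

9


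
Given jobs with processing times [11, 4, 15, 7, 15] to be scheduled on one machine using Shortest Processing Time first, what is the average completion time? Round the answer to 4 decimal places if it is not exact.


Sort jobs by processing time (SPT order): [4, 7, 11, 15, 15]
Compute completion times sequentially:
  Job 1: processing = 4, completes at 4
  Job 2: processing = 7, completes at 11
  Job 3: processing = 11, completes at 22
  Job 4: processing = 15, completes at 37
  Job 5: processing = 15, completes at 52
Sum of completion times = 126
Average completion time = 126/5 = 25.2

25.2


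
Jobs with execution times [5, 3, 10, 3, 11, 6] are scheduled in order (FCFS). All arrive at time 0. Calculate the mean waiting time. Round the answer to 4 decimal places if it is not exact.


FCFS order (as given): [5, 3, 10, 3, 11, 6]
Waiting times:
  Job 1: wait = 0
  Job 2: wait = 5
  Job 3: wait = 8
  Job 4: wait = 18
  Job 5: wait = 21
  Job 6: wait = 32
Sum of waiting times = 84
Average waiting time = 84/6 = 14.0

14.0


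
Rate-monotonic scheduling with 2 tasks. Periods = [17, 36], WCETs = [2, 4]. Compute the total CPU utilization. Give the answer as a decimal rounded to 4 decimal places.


Compute individual utilizations (exact fractions):
  Task 1: C/T = 2/17 (approx. 0.1176)
  Task 2: C/T = 4/36 = 1/9 (approx. 0.1111)
Total utilization U = 2/17 + 1/9 = 35/153
Rounded to 4 decimal places: U = 0.2288
RM (Liu & Layland) bound for 2 tasks = 0.828427; compare with U = 35/153 (approx. 0.228758)
U <= bound, so schedulable by RM sufficient condition.

0.2288


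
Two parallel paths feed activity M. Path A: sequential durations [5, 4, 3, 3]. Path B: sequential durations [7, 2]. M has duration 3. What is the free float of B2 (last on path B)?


ES(B2) = sum of predecessors on chain B = 7
EF(B2) = ES + duration = 7 + 2 = 9
Successor of B2 is M. ES(M) = max(sum(A), sum(B)) = max(15, 9) = 15
Free float = ES(successor) - EF(current) = 15 - 9 = 6

6


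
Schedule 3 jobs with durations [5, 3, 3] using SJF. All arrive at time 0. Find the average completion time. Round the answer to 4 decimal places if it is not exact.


SJF order (ascending): [3, 3, 5]
Completion times:
  Job 1: burst=3, C=3
  Job 2: burst=3, C=6
  Job 3: burst=5, C=11
Average completion = 20/3 = 6.6667

6.6667


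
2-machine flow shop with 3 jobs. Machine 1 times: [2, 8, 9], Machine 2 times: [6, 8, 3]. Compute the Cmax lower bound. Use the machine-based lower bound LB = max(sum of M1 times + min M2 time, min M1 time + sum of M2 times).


LB1 = sum(M1 times) + min(M2 times) = 19 + 3 = 22
LB2 = min(M1 times) + sum(M2 times) = 2 + 17 = 19
Lower bound = max(LB1, LB2) = max(22, 19) = 22

22


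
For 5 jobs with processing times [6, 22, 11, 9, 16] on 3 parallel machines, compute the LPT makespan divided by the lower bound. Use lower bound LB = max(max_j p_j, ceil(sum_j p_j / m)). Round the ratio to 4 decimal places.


LPT order: [22, 16, 11, 9, 6]
Machine loads after assignment: [22, 22, 20]
LPT makespan = 22
Lower bound = max(max_job, ceil(total/3)) = max(22, 22) = 22
Ratio = 22 / 22 = 1.0

1.0


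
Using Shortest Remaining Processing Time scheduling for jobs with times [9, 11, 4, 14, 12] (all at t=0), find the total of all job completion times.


Since all jobs arrive at t=0, SRPT equals SPT ordering.
SPT order: [4, 9, 11, 12, 14]
Completion times:
  Job 1: p=4, C=4
  Job 2: p=9, C=13
  Job 3: p=11, C=24
  Job 4: p=12, C=36
  Job 5: p=14, C=50
Total completion time = 4 + 13 + 24 + 36 + 50 = 127

127


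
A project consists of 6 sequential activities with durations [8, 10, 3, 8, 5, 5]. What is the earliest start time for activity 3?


Activity 3 starts after activities 1 through 2 complete.
Predecessor durations: [8, 10]
ES = 8 + 10 = 18

18


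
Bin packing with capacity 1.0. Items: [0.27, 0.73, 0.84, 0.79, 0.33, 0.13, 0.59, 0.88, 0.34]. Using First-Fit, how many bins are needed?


Place items sequentially using First-Fit:
  Item 0.27 -> new Bin 1
  Item 0.73 -> Bin 1 (now 1.0)
  Item 0.84 -> new Bin 2
  Item 0.79 -> new Bin 3
  Item 0.33 -> new Bin 4
  Item 0.13 -> Bin 2 (now 0.97)
  Item 0.59 -> Bin 4 (now 0.92)
  Item 0.88 -> new Bin 5
  Item 0.34 -> new Bin 6
Total bins used = 6

6


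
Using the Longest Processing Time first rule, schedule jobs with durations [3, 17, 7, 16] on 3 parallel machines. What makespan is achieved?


Sort jobs in decreasing order (LPT): [17, 16, 7, 3]
Assign each job to the least loaded machine:
  Machine 1: jobs [17], load = 17
  Machine 2: jobs [16], load = 16
  Machine 3: jobs [7, 3], load = 10
Makespan = max load = 17

17


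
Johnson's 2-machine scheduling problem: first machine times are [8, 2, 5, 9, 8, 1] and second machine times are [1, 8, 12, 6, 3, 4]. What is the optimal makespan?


Apply Johnson's rule:
  Group 1 (a <= b): [(6, 1, 4), (2, 2, 8), (3, 5, 12)]
  Group 2 (a > b): [(4, 9, 6), (5, 8, 3), (1, 8, 1)]
Optimal job order: [6, 2, 3, 4, 5, 1]
Schedule:
  Job 6: M1 done at 1, M2 done at 5
  Job 2: M1 done at 3, M2 done at 13
  Job 3: M1 done at 8, M2 done at 25
  Job 4: M1 done at 17, M2 done at 31
  Job 5: M1 done at 25, M2 done at 34
  Job 1: M1 done at 33, M2 done at 35
Makespan = 35

35


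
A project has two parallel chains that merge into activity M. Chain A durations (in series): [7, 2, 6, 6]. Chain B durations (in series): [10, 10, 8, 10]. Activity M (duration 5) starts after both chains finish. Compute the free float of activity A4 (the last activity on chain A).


ES(A4) = sum of predecessors on chain A = 15
EF(A4) = ES + duration = 15 + 6 = 21
Successor of A4 is M. ES(M) = max(sum(A), sum(B)) = max(21, 38) = 38
Free float = ES(successor) - EF(current) = 38 - 21 = 17

17


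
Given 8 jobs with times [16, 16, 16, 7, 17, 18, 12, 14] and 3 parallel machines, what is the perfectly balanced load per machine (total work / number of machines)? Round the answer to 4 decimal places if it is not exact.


Total processing time = 16 + 16 + 16 + 7 + 17 + 18 + 12 + 14 = 116
Number of machines = 3
Ideal balanced load = 116 / 3 = 38.6667

38.6667


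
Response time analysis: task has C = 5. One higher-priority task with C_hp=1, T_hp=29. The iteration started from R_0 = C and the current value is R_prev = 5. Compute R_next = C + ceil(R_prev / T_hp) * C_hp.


R_next = C + ceil(R_prev / T_hp) * C_hp
ceil(5 / 29) = ceil(0.1724) = 1
Interference = 1 * 1 = 1
R_next = 5 + 1 = 6

6


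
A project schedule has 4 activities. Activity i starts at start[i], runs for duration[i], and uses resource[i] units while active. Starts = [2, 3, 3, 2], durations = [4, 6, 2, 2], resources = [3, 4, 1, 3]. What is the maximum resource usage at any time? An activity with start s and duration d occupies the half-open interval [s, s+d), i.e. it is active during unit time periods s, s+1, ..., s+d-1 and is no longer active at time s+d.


Each activity i is active on [start_i, start_i + duration_i).
Compute total resource usage per time slot:
  t=0: active resources = [], total = 0
  t=1: active resources = [], total = 0
  t=2: active resources = [3, 3], total = 6
  t=3: active resources = [3, 4, 1, 3], total = 11
  t=4: active resources = [3, 4, 1], total = 8
  t=5: active resources = [3, 4], total = 7
  t=6: active resources = [4], total = 4
  t=7: active resources = [4], total = 4
  t=8: active resources = [4], total = 4
Peak resource demand = 11

11


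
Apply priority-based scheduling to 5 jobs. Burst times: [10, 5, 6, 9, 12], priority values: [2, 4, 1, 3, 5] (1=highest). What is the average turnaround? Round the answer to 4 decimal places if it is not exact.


Sort by priority (ascending = highest first):
Order: [(1, 6), (2, 10), (3, 9), (4, 5), (5, 12)]
Completion times:
  Priority 1, burst=6, C=6
  Priority 2, burst=10, C=16
  Priority 3, burst=9, C=25
  Priority 4, burst=5, C=30
  Priority 5, burst=12, C=42
Average turnaround = 119/5 = 23.8

23.8


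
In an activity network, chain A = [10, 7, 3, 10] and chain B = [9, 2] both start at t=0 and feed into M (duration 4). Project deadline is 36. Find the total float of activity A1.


Forward pass: ES(A1) = sum of predecessors on chain A = 0
EF = ES + duration = 0 + 10 = 10
Backward pass: LF(M) = deadline = 36; LS(M) = 36 - 4 = 32
LF(A1) = LS(M) - sum(successors on chain A) = 32 - 20 = 12
LS = LF - duration = 12 - 10 = 2
Total float = LS - ES = 2 - 0 = 2

2


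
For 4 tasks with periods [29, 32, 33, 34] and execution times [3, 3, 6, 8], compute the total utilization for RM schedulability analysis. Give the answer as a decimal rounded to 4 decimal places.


Compute individual utilizations (exact fractions):
  Task 1: C/T = 3/29 (approx. 0.1034)
  Task 2: C/T = 3/32 (approx. 0.0938)
  Task 3: C/T = 6/33 = 2/11 (approx. 0.1818)
  Task 4: C/T = 8/34 = 4/17 (approx. 0.2353)
Total utilization U = 3/29 + 3/32 + 2/11 + 4/17 = 106605/173536
Rounded to 4 decimal places: U = 0.6143
RM (Liu & Layland) bound for 4 tasks = 0.756828; compare with U = 106605/173536 (approx. 0.614311)
U <= bound, so schedulable by RM sufficient condition.

0.6143


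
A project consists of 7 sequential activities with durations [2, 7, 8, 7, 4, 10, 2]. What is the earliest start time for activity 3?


Activity 3 starts after activities 1 through 2 complete.
Predecessor durations: [2, 7]
ES = 2 + 7 = 9

9


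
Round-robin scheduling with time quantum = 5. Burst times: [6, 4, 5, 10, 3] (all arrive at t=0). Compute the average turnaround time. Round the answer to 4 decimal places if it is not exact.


Time quantum = 5
Execution trace:
  J1 runs 5 units, time = 5
  J2 runs 4 units, time = 9
  J3 runs 5 units, time = 14
  J4 runs 5 units, time = 19
  J5 runs 3 units, time = 22
  J1 runs 1 units, time = 23
  J4 runs 5 units, time = 28
Finish times: [23, 9, 14, 28, 22]
Average turnaround = 96/5 = 19.2

19.2


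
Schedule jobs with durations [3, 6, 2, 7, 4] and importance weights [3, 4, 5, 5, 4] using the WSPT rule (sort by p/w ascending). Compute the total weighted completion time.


Compute p/w ratios and sort ascending (WSPT): [(2, 5), (3, 3), (4, 4), (7, 5), (6, 4)]
Compute weighted completion times:
  Job (p=2,w=5): C=2, w*C=5*2=10
  Job (p=3,w=3): C=5, w*C=3*5=15
  Job (p=4,w=4): C=9, w*C=4*9=36
  Job (p=7,w=5): C=16, w*C=5*16=80
  Job (p=6,w=4): C=22, w*C=4*22=88
Total weighted completion time = 229

229


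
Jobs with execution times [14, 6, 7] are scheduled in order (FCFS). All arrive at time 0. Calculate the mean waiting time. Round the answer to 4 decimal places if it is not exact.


FCFS order (as given): [14, 6, 7]
Waiting times:
  Job 1: wait = 0
  Job 2: wait = 14
  Job 3: wait = 20
Sum of waiting times = 34
Average waiting time = 34/3 = 11.3333

11.3333


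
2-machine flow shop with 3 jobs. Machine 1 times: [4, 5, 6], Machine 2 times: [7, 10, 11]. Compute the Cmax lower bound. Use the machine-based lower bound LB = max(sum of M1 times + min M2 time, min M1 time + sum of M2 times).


LB1 = sum(M1 times) + min(M2 times) = 15 + 7 = 22
LB2 = min(M1 times) + sum(M2 times) = 4 + 28 = 32
Lower bound = max(LB1, LB2) = max(22, 32) = 32

32


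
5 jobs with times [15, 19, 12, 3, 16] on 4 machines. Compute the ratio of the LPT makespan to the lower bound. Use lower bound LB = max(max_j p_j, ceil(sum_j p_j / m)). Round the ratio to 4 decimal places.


LPT order: [19, 16, 15, 12, 3]
Machine loads after assignment: [19, 16, 15, 15]
LPT makespan = 19
Lower bound = max(max_job, ceil(total/4)) = max(19, 17) = 19
Ratio = 19 / 19 = 1.0

1.0


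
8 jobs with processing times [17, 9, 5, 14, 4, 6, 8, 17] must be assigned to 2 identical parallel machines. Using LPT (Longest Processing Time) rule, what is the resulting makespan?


Sort jobs in decreasing order (LPT): [17, 17, 14, 9, 8, 6, 5, 4]
Assign each job to the least loaded machine:
  Machine 1: jobs [17, 14, 6, 4], load = 41
  Machine 2: jobs [17, 9, 8, 5], load = 39
Makespan = max load = 41

41


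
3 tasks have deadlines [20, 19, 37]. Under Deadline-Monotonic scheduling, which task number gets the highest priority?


Sort tasks by relative deadline (ascending):
  Task 2: deadline = 19
  Task 1: deadline = 20
  Task 3: deadline = 37
Priority order (highest first): [2, 1, 3]
Highest priority task = 2

2


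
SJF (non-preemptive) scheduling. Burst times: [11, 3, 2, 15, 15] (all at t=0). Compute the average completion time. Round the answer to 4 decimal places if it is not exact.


SJF order (ascending): [2, 3, 11, 15, 15]
Completion times:
  Job 1: burst=2, C=2
  Job 2: burst=3, C=5
  Job 3: burst=11, C=16
  Job 4: burst=15, C=31
  Job 5: burst=15, C=46
Average completion = 100/5 = 20.0

20.0


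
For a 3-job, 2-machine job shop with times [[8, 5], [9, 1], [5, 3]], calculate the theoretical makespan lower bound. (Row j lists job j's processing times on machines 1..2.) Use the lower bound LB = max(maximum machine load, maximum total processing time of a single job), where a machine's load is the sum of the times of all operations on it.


Machine loads:
  Machine 1: 8 + 9 + 5 = 22
  Machine 2: 5 + 1 + 3 = 9
Max machine load = 22
Job totals:
  Job 1: 13
  Job 2: 10
  Job 3: 8
Max job total = 13
Lower bound = max(22, 13) = 22

22


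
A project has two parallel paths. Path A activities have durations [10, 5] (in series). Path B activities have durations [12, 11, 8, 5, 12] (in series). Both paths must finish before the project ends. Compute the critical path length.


Path A total = 10 + 5 = 15
Path B total = 12 + 11 + 8 + 5 + 12 = 48
Critical path = longest path = max(15, 48) = 48

48


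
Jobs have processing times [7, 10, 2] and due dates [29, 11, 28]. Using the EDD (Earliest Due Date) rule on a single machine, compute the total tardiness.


Sort by due date (EDD order): [(10, 11), (2, 28), (7, 29)]
Compute completion times and tardiness:
  Job 1: p=10, d=11, C=10, tardiness=max(0,10-11)=0
  Job 2: p=2, d=28, C=12, tardiness=max(0,12-28)=0
  Job 3: p=7, d=29, C=19, tardiness=max(0,19-29)=0
Total tardiness = 0

0


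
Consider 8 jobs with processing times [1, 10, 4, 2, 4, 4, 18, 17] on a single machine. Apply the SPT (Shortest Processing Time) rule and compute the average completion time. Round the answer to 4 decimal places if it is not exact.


Sort jobs by processing time (SPT order): [1, 2, 4, 4, 4, 10, 17, 18]
Compute completion times sequentially:
  Job 1: processing = 1, completes at 1
  Job 2: processing = 2, completes at 3
  Job 3: processing = 4, completes at 7
  Job 4: processing = 4, completes at 11
  Job 5: processing = 4, completes at 15
  Job 6: processing = 10, completes at 25
  Job 7: processing = 17, completes at 42
  Job 8: processing = 18, completes at 60
Sum of completion times = 164
Average completion time = 164/8 = 20.5

20.5


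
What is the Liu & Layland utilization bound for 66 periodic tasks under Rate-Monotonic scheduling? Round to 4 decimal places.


Compute 2^(1/66) = 1.0105575720
Subtract 1: 1.0105575720 - 1 = 0.0105575720
Multiply by n: 66 * 0.0105575720 = 0.6967997520
Round to 4 dp: 0.6968

0.6968


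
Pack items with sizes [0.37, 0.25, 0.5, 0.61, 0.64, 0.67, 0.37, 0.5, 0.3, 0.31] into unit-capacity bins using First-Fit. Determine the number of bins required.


Place items sequentially using First-Fit:
  Item 0.37 -> new Bin 1
  Item 0.25 -> Bin 1 (now 0.62)
  Item 0.5 -> new Bin 2
  Item 0.61 -> new Bin 3
  Item 0.64 -> new Bin 4
  Item 0.67 -> new Bin 5
  Item 0.37 -> Bin 1 (now 0.99)
  Item 0.5 -> Bin 2 (now 1.0)
  Item 0.3 -> Bin 3 (now 0.91)
  Item 0.31 -> Bin 4 (now 0.95)
Total bins used = 5

5


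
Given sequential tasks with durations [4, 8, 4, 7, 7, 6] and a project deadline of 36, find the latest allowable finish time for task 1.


LF(activity 1) = deadline - sum of successor durations
Successors: activities 2 through 6 with durations [8, 4, 7, 7, 6]
Sum of successor durations = 32
LF = 36 - 32 = 4

4


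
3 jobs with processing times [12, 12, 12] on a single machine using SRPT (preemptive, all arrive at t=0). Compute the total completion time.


Since all jobs arrive at t=0, SRPT equals SPT ordering.
SPT order: [12, 12, 12]
Completion times:
  Job 1: p=12, C=12
  Job 2: p=12, C=24
  Job 3: p=12, C=36
Total completion time = 12 + 24 + 36 = 72

72


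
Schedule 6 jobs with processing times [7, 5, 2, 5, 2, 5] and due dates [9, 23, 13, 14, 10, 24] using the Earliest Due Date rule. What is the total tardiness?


Sort by due date (EDD order): [(7, 9), (2, 10), (2, 13), (5, 14), (5, 23), (5, 24)]
Compute completion times and tardiness:
  Job 1: p=7, d=9, C=7, tardiness=max(0,7-9)=0
  Job 2: p=2, d=10, C=9, tardiness=max(0,9-10)=0
  Job 3: p=2, d=13, C=11, tardiness=max(0,11-13)=0
  Job 4: p=5, d=14, C=16, tardiness=max(0,16-14)=2
  Job 5: p=5, d=23, C=21, tardiness=max(0,21-23)=0
  Job 6: p=5, d=24, C=26, tardiness=max(0,26-24)=2
Total tardiness = 4

4


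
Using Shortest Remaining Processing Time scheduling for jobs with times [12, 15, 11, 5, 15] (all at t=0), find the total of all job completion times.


Since all jobs arrive at t=0, SRPT equals SPT ordering.
SPT order: [5, 11, 12, 15, 15]
Completion times:
  Job 1: p=5, C=5
  Job 2: p=11, C=16
  Job 3: p=12, C=28
  Job 4: p=15, C=43
  Job 5: p=15, C=58
Total completion time = 5 + 16 + 28 + 43 + 58 = 150

150


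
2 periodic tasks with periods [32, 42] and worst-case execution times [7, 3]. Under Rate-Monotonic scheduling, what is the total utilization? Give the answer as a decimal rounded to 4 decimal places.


Compute individual utilizations (exact fractions):
  Task 1: C/T = 7/32 (approx. 0.2188)
  Task 2: C/T = 3/42 = 1/14 (approx. 0.0714)
Total utilization U = 7/32 + 1/14 = 65/224
Rounded to 4 decimal places: U = 0.2902
RM (Liu & Layland) bound for 2 tasks = 0.828427; compare with U = 65/224 (approx. 0.290179)
U <= bound, so schedulable by RM sufficient condition.

0.2902


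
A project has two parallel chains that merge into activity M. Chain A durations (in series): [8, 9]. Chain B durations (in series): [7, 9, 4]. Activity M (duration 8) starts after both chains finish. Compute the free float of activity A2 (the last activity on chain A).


ES(A2) = sum of predecessors on chain A = 8
EF(A2) = ES + duration = 8 + 9 = 17
Successor of A2 is M. ES(M) = max(sum(A), sum(B)) = max(17, 20) = 20
Free float = ES(successor) - EF(current) = 20 - 17 = 3

3


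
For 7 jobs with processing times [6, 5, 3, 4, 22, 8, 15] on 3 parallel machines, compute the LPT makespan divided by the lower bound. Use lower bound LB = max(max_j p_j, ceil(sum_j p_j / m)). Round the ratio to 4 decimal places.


LPT order: [22, 15, 8, 6, 5, 4, 3]
Machine loads after assignment: [22, 22, 19]
LPT makespan = 22
Lower bound = max(max_job, ceil(total/3)) = max(22, 21) = 22
Ratio = 22 / 22 = 1.0

1.0


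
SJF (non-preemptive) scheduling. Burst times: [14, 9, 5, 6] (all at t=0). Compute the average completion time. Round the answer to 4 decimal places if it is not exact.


SJF order (ascending): [5, 6, 9, 14]
Completion times:
  Job 1: burst=5, C=5
  Job 2: burst=6, C=11
  Job 3: burst=9, C=20
  Job 4: burst=14, C=34
Average completion = 70/4 = 17.5

17.5


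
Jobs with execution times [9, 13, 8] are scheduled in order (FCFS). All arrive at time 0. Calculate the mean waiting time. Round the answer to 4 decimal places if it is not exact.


FCFS order (as given): [9, 13, 8]
Waiting times:
  Job 1: wait = 0
  Job 2: wait = 9
  Job 3: wait = 22
Sum of waiting times = 31
Average waiting time = 31/3 = 10.3333

10.3333


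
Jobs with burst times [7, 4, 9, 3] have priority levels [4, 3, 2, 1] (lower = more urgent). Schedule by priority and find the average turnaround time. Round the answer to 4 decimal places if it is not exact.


Sort by priority (ascending = highest first):
Order: [(1, 3), (2, 9), (3, 4), (4, 7)]
Completion times:
  Priority 1, burst=3, C=3
  Priority 2, burst=9, C=12
  Priority 3, burst=4, C=16
  Priority 4, burst=7, C=23
Average turnaround = 54/4 = 13.5

13.5


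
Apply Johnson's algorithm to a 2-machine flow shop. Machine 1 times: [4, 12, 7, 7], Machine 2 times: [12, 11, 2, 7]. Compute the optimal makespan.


Apply Johnson's rule:
  Group 1 (a <= b): [(1, 4, 12), (4, 7, 7)]
  Group 2 (a > b): [(2, 12, 11), (3, 7, 2)]
Optimal job order: [1, 4, 2, 3]
Schedule:
  Job 1: M1 done at 4, M2 done at 16
  Job 4: M1 done at 11, M2 done at 23
  Job 2: M1 done at 23, M2 done at 34
  Job 3: M1 done at 30, M2 done at 36
Makespan = 36

36


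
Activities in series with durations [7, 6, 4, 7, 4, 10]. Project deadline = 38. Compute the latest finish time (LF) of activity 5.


LF(activity 5) = deadline - sum of successor durations
Successors: activities 6 through 6 with durations [10]
Sum of successor durations = 10
LF = 38 - 10 = 28

28


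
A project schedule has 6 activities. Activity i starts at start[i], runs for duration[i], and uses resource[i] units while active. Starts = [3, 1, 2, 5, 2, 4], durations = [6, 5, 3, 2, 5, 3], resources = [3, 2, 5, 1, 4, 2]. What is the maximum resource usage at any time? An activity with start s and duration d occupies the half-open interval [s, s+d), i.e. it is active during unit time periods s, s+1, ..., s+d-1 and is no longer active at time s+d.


Each activity i is active on [start_i, start_i + duration_i).
Compute total resource usage per time slot:
  t=0: active resources = [], total = 0
  t=1: active resources = [2], total = 2
  t=2: active resources = [2, 5, 4], total = 11
  t=3: active resources = [3, 2, 5, 4], total = 14
  t=4: active resources = [3, 2, 5, 4, 2], total = 16
  t=5: active resources = [3, 2, 1, 4, 2], total = 12
  t=6: active resources = [3, 1, 4, 2], total = 10
  t=7: active resources = [3], total = 3
  t=8: active resources = [3], total = 3
Peak resource demand = 16

16


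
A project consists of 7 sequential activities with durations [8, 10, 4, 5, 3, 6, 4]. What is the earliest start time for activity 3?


Activity 3 starts after activities 1 through 2 complete.
Predecessor durations: [8, 10]
ES = 8 + 10 = 18

18


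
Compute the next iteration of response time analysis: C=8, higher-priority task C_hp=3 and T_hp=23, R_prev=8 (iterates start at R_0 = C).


R_next = C + ceil(R_prev / T_hp) * C_hp
ceil(8 / 23) = ceil(0.3478) = 1
Interference = 1 * 3 = 3
R_next = 8 + 3 = 11

11


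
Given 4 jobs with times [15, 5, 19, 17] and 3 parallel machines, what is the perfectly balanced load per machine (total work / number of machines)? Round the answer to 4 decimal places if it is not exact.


Total processing time = 15 + 5 + 19 + 17 = 56
Number of machines = 3
Ideal balanced load = 56 / 3 = 18.6667

18.6667


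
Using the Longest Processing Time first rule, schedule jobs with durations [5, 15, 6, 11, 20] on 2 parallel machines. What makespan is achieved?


Sort jobs in decreasing order (LPT): [20, 15, 11, 6, 5]
Assign each job to the least loaded machine:
  Machine 1: jobs [20, 6, 5], load = 31
  Machine 2: jobs [15, 11], load = 26
Makespan = max load = 31

31


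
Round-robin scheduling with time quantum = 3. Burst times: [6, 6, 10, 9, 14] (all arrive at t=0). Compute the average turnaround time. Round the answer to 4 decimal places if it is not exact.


Time quantum = 3
Execution trace:
  J1 runs 3 units, time = 3
  J2 runs 3 units, time = 6
  J3 runs 3 units, time = 9
  J4 runs 3 units, time = 12
  J5 runs 3 units, time = 15
  J1 runs 3 units, time = 18
  J2 runs 3 units, time = 21
  J3 runs 3 units, time = 24
  J4 runs 3 units, time = 27
  J5 runs 3 units, time = 30
  J3 runs 3 units, time = 33
  J4 runs 3 units, time = 36
  J5 runs 3 units, time = 39
  J3 runs 1 units, time = 40
  J5 runs 3 units, time = 43
  J5 runs 2 units, time = 45
Finish times: [18, 21, 40, 36, 45]
Average turnaround = 160/5 = 32.0

32.0


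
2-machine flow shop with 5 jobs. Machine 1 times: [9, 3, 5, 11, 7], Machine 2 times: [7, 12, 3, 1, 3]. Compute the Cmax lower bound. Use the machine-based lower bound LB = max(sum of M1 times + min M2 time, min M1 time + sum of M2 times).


LB1 = sum(M1 times) + min(M2 times) = 35 + 1 = 36
LB2 = min(M1 times) + sum(M2 times) = 3 + 26 = 29
Lower bound = max(LB1, LB2) = max(36, 29) = 36

36


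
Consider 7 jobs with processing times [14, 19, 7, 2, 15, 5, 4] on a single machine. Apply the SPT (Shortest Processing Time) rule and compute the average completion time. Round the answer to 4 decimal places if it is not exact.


Sort jobs by processing time (SPT order): [2, 4, 5, 7, 14, 15, 19]
Compute completion times sequentially:
  Job 1: processing = 2, completes at 2
  Job 2: processing = 4, completes at 6
  Job 3: processing = 5, completes at 11
  Job 4: processing = 7, completes at 18
  Job 5: processing = 14, completes at 32
  Job 6: processing = 15, completes at 47
  Job 7: processing = 19, completes at 66
Sum of completion times = 182
Average completion time = 182/7 = 26.0

26.0


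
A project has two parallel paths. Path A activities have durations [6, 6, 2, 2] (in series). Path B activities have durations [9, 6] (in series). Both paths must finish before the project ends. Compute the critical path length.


Path A total = 6 + 6 + 2 + 2 = 16
Path B total = 9 + 6 = 15
Critical path = longest path = max(16, 15) = 16

16


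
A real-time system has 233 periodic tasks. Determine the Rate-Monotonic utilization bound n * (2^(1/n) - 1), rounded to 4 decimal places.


Compute 2^(1/233) = 1.0029793100
Subtract 1: 1.0029793100 - 1 = 0.0029793100
Multiply by n: 233 * 0.0029793100 = 0.6941792300
Round to 4 dp: 0.6942

0.6942


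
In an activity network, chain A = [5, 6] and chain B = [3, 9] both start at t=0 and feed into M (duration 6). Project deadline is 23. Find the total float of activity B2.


Forward pass: ES(B2) = sum of predecessors on chain B = 3
EF = ES + duration = 3 + 9 = 12
Backward pass: LF(M) = deadline = 23; LS(M) = 23 - 6 = 17
LF(B2) = LS(M) - sum(successors on chain B) = 17 - 0 = 17
LS = LF - duration = 17 - 9 = 8
Total float = LS - ES = 8 - 3 = 5

5


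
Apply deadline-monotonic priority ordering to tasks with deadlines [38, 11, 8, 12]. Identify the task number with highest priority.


Sort tasks by relative deadline (ascending):
  Task 3: deadline = 8
  Task 2: deadline = 11
  Task 4: deadline = 12
  Task 1: deadline = 38
Priority order (highest first): [3, 2, 4, 1]
Highest priority task = 3

3


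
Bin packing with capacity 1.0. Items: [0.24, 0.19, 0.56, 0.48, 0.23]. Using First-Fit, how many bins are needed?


Place items sequentially using First-Fit:
  Item 0.24 -> new Bin 1
  Item 0.19 -> Bin 1 (now 0.43)
  Item 0.56 -> Bin 1 (now 0.99)
  Item 0.48 -> new Bin 2
  Item 0.23 -> Bin 2 (now 0.71)
Total bins used = 2

2


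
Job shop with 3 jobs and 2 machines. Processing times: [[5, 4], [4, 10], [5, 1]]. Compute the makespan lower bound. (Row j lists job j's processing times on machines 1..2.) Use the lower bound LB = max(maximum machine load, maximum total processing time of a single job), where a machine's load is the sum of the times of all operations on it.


Machine loads:
  Machine 1: 5 + 4 + 5 = 14
  Machine 2: 4 + 10 + 1 = 15
Max machine load = 15
Job totals:
  Job 1: 9
  Job 2: 14
  Job 3: 6
Max job total = 14
Lower bound = max(15, 14) = 15

15


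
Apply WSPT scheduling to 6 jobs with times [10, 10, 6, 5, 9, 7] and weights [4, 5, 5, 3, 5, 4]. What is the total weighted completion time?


Compute p/w ratios and sort ascending (WSPT): [(6, 5), (5, 3), (7, 4), (9, 5), (10, 5), (10, 4)]
Compute weighted completion times:
  Job (p=6,w=5): C=6, w*C=5*6=30
  Job (p=5,w=3): C=11, w*C=3*11=33
  Job (p=7,w=4): C=18, w*C=4*18=72
  Job (p=9,w=5): C=27, w*C=5*27=135
  Job (p=10,w=5): C=37, w*C=5*37=185
  Job (p=10,w=4): C=47, w*C=4*47=188
Total weighted completion time = 643

643


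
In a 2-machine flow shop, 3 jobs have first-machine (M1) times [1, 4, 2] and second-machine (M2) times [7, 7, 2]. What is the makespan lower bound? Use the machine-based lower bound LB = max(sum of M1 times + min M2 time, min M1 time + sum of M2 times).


LB1 = sum(M1 times) + min(M2 times) = 7 + 2 = 9
LB2 = min(M1 times) + sum(M2 times) = 1 + 16 = 17
Lower bound = max(LB1, LB2) = max(9, 17) = 17

17


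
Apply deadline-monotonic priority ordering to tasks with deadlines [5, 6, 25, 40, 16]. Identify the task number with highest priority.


Sort tasks by relative deadline (ascending):
  Task 1: deadline = 5
  Task 2: deadline = 6
  Task 5: deadline = 16
  Task 3: deadline = 25
  Task 4: deadline = 40
Priority order (highest first): [1, 2, 5, 3, 4]
Highest priority task = 1

1


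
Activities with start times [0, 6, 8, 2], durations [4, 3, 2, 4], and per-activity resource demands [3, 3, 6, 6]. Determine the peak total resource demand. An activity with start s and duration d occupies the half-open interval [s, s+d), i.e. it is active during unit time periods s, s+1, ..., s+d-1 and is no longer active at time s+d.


Each activity i is active on [start_i, start_i + duration_i).
Compute total resource usage per time slot:
  t=0: active resources = [3], total = 3
  t=1: active resources = [3], total = 3
  t=2: active resources = [3, 6], total = 9
  t=3: active resources = [3, 6], total = 9
  t=4: active resources = [6], total = 6
  t=5: active resources = [6], total = 6
  t=6: active resources = [3], total = 3
  t=7: active resources = [3], total = 3
  t=8: active resources = [3, 6], total = 9
  t=9: active resources = [6], total = 6
Peak resource demand = 9

9


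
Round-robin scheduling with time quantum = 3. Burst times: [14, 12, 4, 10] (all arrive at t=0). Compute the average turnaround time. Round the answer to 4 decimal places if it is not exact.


Time quantum = 3
Execution trace:
  J1 runs 3 units, time = 3
  J2 runs 3 units, time = 6
  J3 runs 3 units, time = 9
  J4 runs 3 units, time = 12
  J1 runs 3 units, time = 15
  J2 runs 3 units, time = 18
  J3 runs 1 units, time = 19
  J4 runs 3 units, time = 22
  J1 runs 3 units, time = 25
  J2 runs 3 units, time = 28
  J4 runs 3 units, time = 31
  J1 runs 3 units, time = 34
  J2 runs 3 units, time = 37
  J4 runs 1 units, time = 38
  J1 runs 2 units, time = 40
Finish times: [40, 37, 19, 38]
Average turnaround = 134/4 = 33.5

33.5


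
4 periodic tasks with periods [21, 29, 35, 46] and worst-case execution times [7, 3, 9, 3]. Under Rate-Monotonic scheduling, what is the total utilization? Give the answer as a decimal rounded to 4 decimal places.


Compute individual utilizations (exact fractions):
  Task 1: C/T = 7/21 = 1/3 (approx. 0.3333)
  Task 2: C/T = 3/29 (approx. 0.1034)
  Task 3: C/T = 9/35 (approx. 0.2571)
  Task 4: C/T = 3/46 (approx. 0.0652)
Total utilization U = 1/3 + 3/29 + 9/35 + 3/46 = 106333/140070
Rounded to 4 decimal places: U = 0.7591
RM (Liu & Layland) bound for 4 tasks = 0.756828; compare with U = 106333/140070 (approx. 0.759142)
bound < U <= 1, so the RM sufficient condition is not met (inconclusive; an exact test such as response-time analysis is needed).

0.7591


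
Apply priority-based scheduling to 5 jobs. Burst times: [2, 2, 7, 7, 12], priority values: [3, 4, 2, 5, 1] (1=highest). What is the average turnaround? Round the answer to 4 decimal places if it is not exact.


Sort by priority (ascending = highest first):
Order: [(1, 12), (2, 7), (3, 2), (4, 2), (5, 7)]
Completion times:
  Priority 1, burst=12, C=12
  Priority 2, burst=7, C=19
  Priority 3, burst=2, C=21
  Priority 4, burst=2, C=23
  Priority 5, burst=7, C=30
Average turnaround = 105/5 = 21.0

21.0


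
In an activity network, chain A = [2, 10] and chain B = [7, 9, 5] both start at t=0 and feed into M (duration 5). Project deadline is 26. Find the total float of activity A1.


Forward pass: ES(A1) = sum of predecessors on chain A = 0
EF = ES + duration = 0 + 2 = 2
Backward pass: LF(M) = deadline = 26; LS(M) = 26 - 5 = 21
LF(A1) = LS(M) - sum(successors on chain A) = 21 - 10 = 11
LS = LF - duration = 11 - 2 = 9
Total float = LS - ES = 9 - 0 = 9

9


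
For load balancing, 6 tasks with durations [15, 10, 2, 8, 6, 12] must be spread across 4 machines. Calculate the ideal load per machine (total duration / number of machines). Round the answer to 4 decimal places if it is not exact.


Total processing time = 15 + 10 + 2 + 8 + 6 + 12 = 53
Number of machines = 4
Ideal balanced load = 53 / 4 = 13.25

13.25


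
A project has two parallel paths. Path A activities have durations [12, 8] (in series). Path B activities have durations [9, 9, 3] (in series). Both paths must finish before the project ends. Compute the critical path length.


Path A total = 12 + 8 = 20
Path B total = 9 + 9 + 3 = 21
Critical path = longest path = max(20, 21) = 21

21


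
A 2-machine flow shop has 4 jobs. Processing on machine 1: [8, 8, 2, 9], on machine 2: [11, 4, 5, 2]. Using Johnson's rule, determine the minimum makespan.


Apply Johnson's rule:
  Group 1 (a <= b): [(3, 2, 5), (1, 8, 11)]
  Group 2 (a > b): [(2, 8, 4), (4, 9, 2)]
Optimal job order: [3, 1, 2, 4]
Schedule:
  Job 3: M1 done at 2, M2 done at 7
  Job 1: M1 done at 10, M2 done at 21
  Job 2: M1 done at 18, M2 done at 25
  Job 4: M1 done at 27, M2 done at 29
Makespan = 29

29


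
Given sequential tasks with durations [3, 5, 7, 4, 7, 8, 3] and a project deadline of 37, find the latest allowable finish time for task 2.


LF(activity 2) = deadline - sum of successor durations
Successors: activities 3 through 7 with durations [7, 4, 7, 8, 3]
Sum of successor durations = 29
LF = 37 - 29 = 8

8


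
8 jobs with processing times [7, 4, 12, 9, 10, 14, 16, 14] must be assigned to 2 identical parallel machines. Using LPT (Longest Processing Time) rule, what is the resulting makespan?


Sort jobs in decreasing order (LPT): [16, 14, 14, 12, 10, 9, 7, 4]
Assign each job to the least loaded machine:
  Machine 1: jobs [16, 12, 10, 4], load = 42
  Machine 2: jobs [14, 14, 9, 7], load = 44
Makespan = max load = 44

44


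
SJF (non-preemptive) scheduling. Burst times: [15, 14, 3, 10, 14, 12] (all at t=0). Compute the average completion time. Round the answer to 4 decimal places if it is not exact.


SJF order (ascending): [3, 10, 12, 14, 14, 15]
Completion times:
  Job 1: burst=3, C=3
  Job 2: burst=10, C=13
  Job 3: burst=12, C=25
  Job 4: burst=14, C=39
  Job 5: burst=14, C=53
  Job 6: burst=15, C=68
Average completion = 201/6 = 33.5

33.5


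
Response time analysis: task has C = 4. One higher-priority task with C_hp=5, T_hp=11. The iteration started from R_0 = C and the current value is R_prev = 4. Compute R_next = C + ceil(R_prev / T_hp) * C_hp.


R_next = C + ceil(R_prev / T_hp) * C_hp
ceil(4 / 11) = ceil(0.3636) = 1
Interference = 1 * 5 = 5
R_next = 4 + 5 = 9

9


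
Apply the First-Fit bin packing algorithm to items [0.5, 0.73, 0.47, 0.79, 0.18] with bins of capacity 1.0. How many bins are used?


Place items sequentially using First-Fit:
  Item 0.5 -> new Bin 1
  Item 0.73 -> new Bin 2
  Item 0.47 -> Bin 1 (now 0.97)
  Item 0.79 -> new Bin 3
  Item 0.18 -> Bin 2 (now 0.91)
Total bins used = 3

3


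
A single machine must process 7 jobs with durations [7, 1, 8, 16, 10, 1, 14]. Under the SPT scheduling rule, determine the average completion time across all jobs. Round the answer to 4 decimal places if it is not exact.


Sort jobs by processing time (SPT order): [1, 1, 7, 8, 10, 14, 16]
Compute completion times sequentially:
  Job 1: processing = 1, completes at 1
  Job 2: processing = 1, completes at 2
  Job 3: processing = 7, completes at 9
  Job 4: processing = 8, completes at 17
  Job 5: processing = 10, completes at 27
  Job 6: processing = 14, completes at 41
  Job 7: processing = 16, completes at 57
Sum of completion times = 154
Average completion time = 154/7 = 22.0

22.0


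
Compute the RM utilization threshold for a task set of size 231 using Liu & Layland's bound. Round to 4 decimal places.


Compute 2^(1/231) = 1.0030051436
Subtract 1: 1.0030051436 - 1 = 0.0030051436
Multiply by n: 231 * 0.0030051436 = 0.6941881716
Round to 4 dp: 0.6942

0.6942


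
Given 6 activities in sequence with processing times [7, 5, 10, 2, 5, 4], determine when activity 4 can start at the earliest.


Activity 4 starts after activities 1 through 3 complete.
Predecessor durations: [7, 5, 10]
ES = 7 + 5 + 10 = 22

22


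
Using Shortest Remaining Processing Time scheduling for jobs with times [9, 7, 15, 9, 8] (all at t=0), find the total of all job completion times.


Since all jobs arrive at t=0, SRPT equals SPT ordering.
SPT order: [7, 8, 9, 9, 15]
Completion times:
  Job 1: p=7, C=7
  Job 2: p=8, C=15
  Job 3: p=9, C=24
  Job 4: p=9, C=33
  Job 5: p=15, C=48
Total completion time = 7 + 15 + 24 + 33 + 48 = 127

127


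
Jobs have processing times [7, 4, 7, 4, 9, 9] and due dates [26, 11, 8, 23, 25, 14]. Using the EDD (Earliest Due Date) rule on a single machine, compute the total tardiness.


Sort by due date (EDD order): [(7, 8), (4, 11), (9, 14), (4, 23), (9, 25), (7, 26)]
Compute completion times and tardiness:
  Job 1: p=7, d=8, C=7, tardiness=max(0,7-8)=0
  Job 2: p=4, d=11, C=11, tardiness=max(0,11-11)=0
  Job 3: p=9, d=14, C=20, tardiness=max(0,20-14)=6
  Job 4: p=4, d=23, C=24, tardiness=max(0,24-23)=1
  Job 5: p=9, d=25, C=33, tardiness=max(0,33-25)=8
  Job 6: p=7, d=26, C=40, tardiness=max(0,40-26)=14
Total tardiness = 29

29


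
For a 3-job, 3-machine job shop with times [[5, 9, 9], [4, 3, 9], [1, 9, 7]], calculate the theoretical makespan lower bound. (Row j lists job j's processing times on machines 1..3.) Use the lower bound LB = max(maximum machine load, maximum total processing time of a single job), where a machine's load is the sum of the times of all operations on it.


Machine loads:
  Machine 1: 5 + 4 + 1 = 10
  Machine 2: 9 + 3 + 9 = 21
  Machine 3: 9 + 9 + 7 = 25
Max machine load = 25
Job totals:
  Job 1: 23
  Job 2: 16
  Job 3: 17
Max job total = 23
Lower bound = max(25, 23) = 25

25


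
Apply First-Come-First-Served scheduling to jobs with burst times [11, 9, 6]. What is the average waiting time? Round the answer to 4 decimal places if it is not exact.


FCFS order (as given): [11, 9, 6]
Waiting times:
  Job 1: wait = 0
  Job 2: wait = 11
  Job 3: wait = 20
Sum of waiting times = 31
Average waiting time = 31/3 = 10.3333

10.3333


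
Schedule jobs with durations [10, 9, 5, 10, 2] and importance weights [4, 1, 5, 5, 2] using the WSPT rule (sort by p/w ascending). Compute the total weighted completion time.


Compute p/w ratios and sort ascending (WSPT): [(5, 5), (2, 2), (10, 5), (10, 4), (9, 1)]
Compute weighted completion times:
  Job (p=5,w=5): C=5, w*C=5*5=25
  Job (p=2,w=2): C=7, w*C=2*7=14
  Job (p=10,w=5): C=17, w*C=5*17=85
  Job (p=10,w=4): C=27, w*C=4*27=108
  Job (p=9,w=1): C=36, w*C=1*36=36
Total weighted completion time = 268

268


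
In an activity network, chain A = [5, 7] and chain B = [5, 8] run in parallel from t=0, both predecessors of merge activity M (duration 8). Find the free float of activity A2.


ES(A2) = sum of predecessors on chain A = 5
EF(A2) = ES + duration = 5 + 7 = 12
Successor of A2 is M. ES(M) = max(sum(A), sum(B)) = max(12, 13) = 13
Free float = ES(successor) - EF(current) = 13 - 12 = 1

1


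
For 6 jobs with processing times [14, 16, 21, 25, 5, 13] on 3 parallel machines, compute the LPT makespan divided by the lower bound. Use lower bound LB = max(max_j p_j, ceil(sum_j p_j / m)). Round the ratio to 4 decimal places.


LPT order: [25, 21, 16, 14, 13, 5]
Machine loads after assignment: [30, 34, 30]
LPT makespan = 34
Lower bound = max(max_job, ceil(total/3)) = max(25, 32) = 32
Ratio = 34 / 32 = 1.0625

1.0625


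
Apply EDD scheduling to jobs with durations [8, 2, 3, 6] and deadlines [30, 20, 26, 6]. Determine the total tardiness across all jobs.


Sort by due date (EDD order): [(6, 6), (2, 20), (3, 26), (8, 30)]
Compute completion times and tardiness:
  Job 1: p=6, d=6, C=6, tardiness=max(0,6-6)=0
  Job 2: p=2, d=20, C=8, tardiness=max(0,8-20)=0
  Job 3: p=3, d=26, C=11, tardiness=max(0,11-26)=0
  Job 4: p=8, d=30, C=19, tardiness=max(0,19-30)=0
Total tardiness = 0

0
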